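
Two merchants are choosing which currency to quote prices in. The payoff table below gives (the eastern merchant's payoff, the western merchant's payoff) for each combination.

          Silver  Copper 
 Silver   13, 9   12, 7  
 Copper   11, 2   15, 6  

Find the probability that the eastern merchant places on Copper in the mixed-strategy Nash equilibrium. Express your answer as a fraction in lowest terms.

1/3

The eastern merchant's mix p on Silver must make the western merchant indifferent between Silver and Copper.
The western merchant's payoff from Silver: 9p + 2(1−p). From Copper: 7p + 6(1−p).
Set equal: 2p = 4(1−p) → p = 4/6 = 2/3.
Probability on Copper is 1 − 2/3 = 1/3.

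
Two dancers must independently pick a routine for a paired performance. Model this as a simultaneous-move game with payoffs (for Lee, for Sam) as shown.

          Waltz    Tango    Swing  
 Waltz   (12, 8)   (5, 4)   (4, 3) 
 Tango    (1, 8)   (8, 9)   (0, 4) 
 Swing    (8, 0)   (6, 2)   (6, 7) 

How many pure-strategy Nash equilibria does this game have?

Both Waltz: Lee gets 12 (best alternative 8); Sam gets 8 (best alternative 4). Neither deviates — NE.
Both Tango: Lee gets 8 (best alternative 6); Sam gets 9 (best alternative 8). Neither deviates — NE.
Both Swing: Lee gets 6 (best alternative 4); Sam gets 7 (best alternative 2). Neither deviates — NE.
(Swing, Waltz) is not a NE: Lee would switch to Waltz (12 > 8).
No other cell survives both best-response checks, so there are 3 pure NE.

3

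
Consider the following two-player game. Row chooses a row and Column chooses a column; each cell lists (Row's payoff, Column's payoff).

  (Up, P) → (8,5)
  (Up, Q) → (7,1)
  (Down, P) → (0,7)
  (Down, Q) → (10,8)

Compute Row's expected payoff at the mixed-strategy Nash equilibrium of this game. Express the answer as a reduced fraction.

80/11

Column mixes with probability q on P, chosen so Row is indifferent: 8q + 7(1−q) = 0q + 10(1−q) gives q = 3/11.
Row's expected payoff (from either row, since indifferent) is 8·3/11 + 7·8/11 = 80/11.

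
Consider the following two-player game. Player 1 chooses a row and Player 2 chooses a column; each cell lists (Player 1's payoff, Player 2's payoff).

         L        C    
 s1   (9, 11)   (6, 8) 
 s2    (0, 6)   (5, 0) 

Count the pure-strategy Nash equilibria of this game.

1

(s1, L): Player 1 gets 9 (best alternative 0); Player 2 gets 11 (best alternative 8). Neither deviates — NE.
(s2, C) is not a NE: Player 1 would switch to s1 (6 > 5).
No other cell survives both best-response checks, so there is 1 pure NE.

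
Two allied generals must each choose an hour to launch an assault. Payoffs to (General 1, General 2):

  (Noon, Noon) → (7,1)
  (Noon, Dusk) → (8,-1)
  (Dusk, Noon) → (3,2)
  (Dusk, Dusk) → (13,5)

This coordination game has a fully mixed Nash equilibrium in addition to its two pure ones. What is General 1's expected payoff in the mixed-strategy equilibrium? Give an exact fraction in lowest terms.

General 2 mixes with probability q on Noon, chosen so General 1 is indifferent: 7q + 8(1−q) = 3q + 13(1−q) gives q = 5/9.
General 1's expected payoff (from either row, since indifferent) is 7·5/9 + 8·4/9 = 67/9.

67/9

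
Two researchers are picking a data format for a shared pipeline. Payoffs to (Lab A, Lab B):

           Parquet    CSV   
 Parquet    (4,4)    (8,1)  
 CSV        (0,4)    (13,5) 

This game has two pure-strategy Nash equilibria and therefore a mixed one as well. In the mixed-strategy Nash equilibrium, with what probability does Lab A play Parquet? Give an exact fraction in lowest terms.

1/4

Lab A's mix p on Parquet must make Lab B indifferent between Parquet and CSV.
Lab B's payoff from Parquet: 4p + 4(1−p). From CSV: 1p + 5(1−p).
Set equal: 3p = 1(1−p) → p = 1/4.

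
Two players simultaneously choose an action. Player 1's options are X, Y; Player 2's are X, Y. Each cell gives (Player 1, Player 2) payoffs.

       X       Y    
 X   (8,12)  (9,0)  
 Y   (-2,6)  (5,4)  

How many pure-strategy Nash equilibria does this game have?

1

Both X: Player 1 gets 8 (best alternative -2); Player 2 gets 12 (best alternative 0). Neither deviates — NE.
Both Y is not a NE: Player 1 would switch to X (9 > 5).
No other cell survives both best-response checks, so there is 1 pure NE.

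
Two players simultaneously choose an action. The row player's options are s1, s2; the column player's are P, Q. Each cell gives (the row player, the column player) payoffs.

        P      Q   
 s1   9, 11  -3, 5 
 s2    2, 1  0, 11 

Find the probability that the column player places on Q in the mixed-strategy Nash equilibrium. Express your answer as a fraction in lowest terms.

The column player's mix q on P must make the row player indifferent between s1 and s2.
The row player's payoff from s1: 9q + (-3)(1−q). From s2: 2q + 0(1−q).
Set equal: 7q = 3(1−q) → q = 3/10.
Probability on Q is 1 − 3/10 = 7/10.

7/10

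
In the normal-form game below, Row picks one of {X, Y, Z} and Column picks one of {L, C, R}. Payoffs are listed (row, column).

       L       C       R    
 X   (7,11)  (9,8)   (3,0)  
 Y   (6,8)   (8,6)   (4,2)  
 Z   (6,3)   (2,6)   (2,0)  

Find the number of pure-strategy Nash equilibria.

1

(X, L): Row gets 7 (best alternative 6); Column gets 11 (best alternative 8). Neither deviates — NE.
(Z, R) is not a NE: Row would switch to Y (4 > 2).
No other cell survives both best-response checks, so there is 1 pure NE.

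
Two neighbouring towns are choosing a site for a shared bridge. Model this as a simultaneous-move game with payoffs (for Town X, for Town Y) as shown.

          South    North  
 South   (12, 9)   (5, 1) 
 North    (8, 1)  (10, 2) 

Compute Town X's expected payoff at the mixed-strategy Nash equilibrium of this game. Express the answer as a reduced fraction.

Town Y mixes with probability q on South, chosen so Town X is indifferent: 12q + 5(1−q) = 8q + 10(1−q) gives q = 5/9.
Town X's expected payoff (from either row, since indifferent) is 12·5/9 + 5·4/9 = 80/9.

80/9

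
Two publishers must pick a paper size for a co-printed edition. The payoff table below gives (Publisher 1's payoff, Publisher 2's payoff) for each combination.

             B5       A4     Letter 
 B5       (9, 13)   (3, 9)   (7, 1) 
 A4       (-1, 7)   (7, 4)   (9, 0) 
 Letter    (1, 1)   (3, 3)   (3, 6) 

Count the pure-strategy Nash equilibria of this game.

Both B5: Publisher 1 gets 9 (best alternative 1); Publisher 2 gets 13 (best alternative 9). Neither deviates — NE.
Both Letter is not a NE: Publisher 1 would switch to A4 (9 > 3).
No other cell survives both best-response checks, so there is 1 pure NE.

1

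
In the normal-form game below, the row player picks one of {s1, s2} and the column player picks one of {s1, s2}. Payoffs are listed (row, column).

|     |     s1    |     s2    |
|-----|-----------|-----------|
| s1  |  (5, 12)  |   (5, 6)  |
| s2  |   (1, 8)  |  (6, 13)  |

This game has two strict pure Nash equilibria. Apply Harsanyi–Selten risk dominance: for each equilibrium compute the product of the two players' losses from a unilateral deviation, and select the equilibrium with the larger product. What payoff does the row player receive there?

5

At both s1: the row player loses 5 − 1 = 4 by deviating; the column player loses 12 − 6 = 6. Product = 4·6 = 24.
At both s2: the row player loses 6 − 5 = 1 by deviating; the column player loses 13 − 8 = 5. Product = 1·5 = 5.
24 > 5, so both s1 is risk-dominant. The row player's payoff there is 5.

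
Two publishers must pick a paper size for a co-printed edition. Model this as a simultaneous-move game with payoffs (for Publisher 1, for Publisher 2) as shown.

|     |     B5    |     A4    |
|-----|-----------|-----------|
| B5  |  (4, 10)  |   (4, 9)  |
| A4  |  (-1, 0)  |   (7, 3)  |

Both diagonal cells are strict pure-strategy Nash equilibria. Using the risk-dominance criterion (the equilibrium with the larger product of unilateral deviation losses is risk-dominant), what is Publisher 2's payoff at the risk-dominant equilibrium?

At both B5: Publisher 1 loses 4 − (-1) = 5 by deviating; Publisher 2 loses 10 − 9 = 1. Product = 5·1 = 5.
At both A4: Publisher 1 loses 7 − 4 = 3 by deviating; Publisher 2 loses 3 − 0 = 3. Product = 3·3 = 9.
9 > 5, so both A4 is risk-dominant. Publisher 2's payoff there is 3.

3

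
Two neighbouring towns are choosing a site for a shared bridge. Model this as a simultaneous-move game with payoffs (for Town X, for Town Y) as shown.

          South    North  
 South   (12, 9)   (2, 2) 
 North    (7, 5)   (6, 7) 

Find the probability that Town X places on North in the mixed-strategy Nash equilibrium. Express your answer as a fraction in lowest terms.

7/9

Town X's mix p on South must make Town Y indifferent between South and North.
Town Y's payoff from South: 9p + 5(1−p). From North: 2p + 7(1−p).
Set equal: 7p = 2(1−p) → p = 2/9.
Probability on North is 1 − 2/9 = 7/9.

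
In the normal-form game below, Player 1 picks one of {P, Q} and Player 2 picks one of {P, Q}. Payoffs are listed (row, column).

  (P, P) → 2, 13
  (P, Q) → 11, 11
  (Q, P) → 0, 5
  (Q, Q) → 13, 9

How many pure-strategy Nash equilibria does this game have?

Both P: Player 1 gets 2 (best alternative 0); Player 2 gets 13 (best alternative 11). Neither deviates — NE.
Both Q: Player 1 gets 13 (best alternative 11); Player 2 gets 9 (best alternative 5). Neither deviates — NE.
(Q, P) is not a NE: Player 1 would switch to P (2 > 0).
No other cell survives both best-response checks, so there are 2 pure NE.

2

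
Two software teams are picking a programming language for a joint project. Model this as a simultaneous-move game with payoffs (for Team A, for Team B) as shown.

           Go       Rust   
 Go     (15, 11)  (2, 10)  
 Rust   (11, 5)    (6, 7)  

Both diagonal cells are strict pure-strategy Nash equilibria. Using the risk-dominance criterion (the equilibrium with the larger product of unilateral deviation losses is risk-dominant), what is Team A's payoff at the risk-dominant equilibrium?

6

At both Go: Team A loses 15 − 11 = 4 by deviating; Team B loses 11 − 10 = 1. Product = 4·1 = 4.
At both Rust: Team A loses 6 − 2 = 4 by deviating; Team B loses 7 − 5 = 2. Product = 4·2 = 8.
8 > 4, so both Rust is risk-dominant. Team A's payoff there is 6.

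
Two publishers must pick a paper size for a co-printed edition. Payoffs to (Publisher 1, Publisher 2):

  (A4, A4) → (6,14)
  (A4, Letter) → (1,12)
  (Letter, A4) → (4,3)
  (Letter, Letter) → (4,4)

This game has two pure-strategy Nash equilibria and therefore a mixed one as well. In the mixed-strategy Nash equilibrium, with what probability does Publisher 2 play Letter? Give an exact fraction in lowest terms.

2/5

Publisher 2's mix q on A4 must make Publisher 1 indifferent between A4 and Letter.
Publisher 1's payoff from A4: 6q + 1(1−q). From Letter: 4q + 4(1−q).
Set equal: 2q = 3(1−q) → q = 3/5.
Probability on Letter is 1 − 3/5 = 2/5.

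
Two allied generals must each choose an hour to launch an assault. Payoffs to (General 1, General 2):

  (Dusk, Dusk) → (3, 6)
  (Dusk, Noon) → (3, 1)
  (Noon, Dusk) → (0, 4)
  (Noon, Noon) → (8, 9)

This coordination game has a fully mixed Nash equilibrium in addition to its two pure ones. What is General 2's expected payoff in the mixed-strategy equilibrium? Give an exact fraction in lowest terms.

5

General 1 mixes with probability p on Dusk, chosen so General 2 is indifferent: 6p + 4(1−p) = 1p + 9(1−p) gives p = 1/2.
General 2's expected payoff is 6·1/2 + 4·1/2 = 5.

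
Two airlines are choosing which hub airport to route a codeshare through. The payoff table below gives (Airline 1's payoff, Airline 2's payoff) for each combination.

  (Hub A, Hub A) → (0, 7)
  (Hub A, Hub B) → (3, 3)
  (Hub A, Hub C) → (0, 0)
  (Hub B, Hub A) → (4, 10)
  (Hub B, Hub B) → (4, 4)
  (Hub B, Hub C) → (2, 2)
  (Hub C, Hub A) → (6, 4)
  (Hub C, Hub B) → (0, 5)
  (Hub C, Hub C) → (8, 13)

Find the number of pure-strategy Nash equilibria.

1

Both Hub C: Airline 1 gets 8 (best alternative 2); Airline 2 gets 13 (best alternative 5). Neither deviates — NE.
Both Hub A is not a NE: Airline 1 would switch to Hub C (6 > 0).
No other cell survives both best-response checks, so there is 1 pure NE.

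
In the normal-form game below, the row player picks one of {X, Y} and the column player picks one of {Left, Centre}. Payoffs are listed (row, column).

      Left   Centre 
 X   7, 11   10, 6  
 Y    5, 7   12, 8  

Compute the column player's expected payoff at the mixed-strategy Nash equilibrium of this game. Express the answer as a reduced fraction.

The row player mixes with probability p on X, chosen so the column player is indifferent: 11p + 7(1−p) = 6p + 8(1−p) gives p = 1/6.
The column player's expected payoff is 11·1/6 + 7·5/6 = 23/3.

23/3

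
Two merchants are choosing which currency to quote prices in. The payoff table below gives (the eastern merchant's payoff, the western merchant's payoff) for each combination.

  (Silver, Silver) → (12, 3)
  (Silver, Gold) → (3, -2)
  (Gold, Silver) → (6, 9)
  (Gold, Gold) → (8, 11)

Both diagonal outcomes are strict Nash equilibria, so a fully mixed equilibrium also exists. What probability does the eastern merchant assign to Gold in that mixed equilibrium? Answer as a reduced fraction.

The eastern merchant's mix p on Silver must make the western merchant indifferent between Silver and Gold.
The western merchant's payoff from Silver: 3p + 9(1−p). From Gold: (-2)p + 11(1−p).
Set equal: 5p = 2(1−p) → p = 2/7.
Probability on Gold is 1 − 2/7 = 5/7.

5/7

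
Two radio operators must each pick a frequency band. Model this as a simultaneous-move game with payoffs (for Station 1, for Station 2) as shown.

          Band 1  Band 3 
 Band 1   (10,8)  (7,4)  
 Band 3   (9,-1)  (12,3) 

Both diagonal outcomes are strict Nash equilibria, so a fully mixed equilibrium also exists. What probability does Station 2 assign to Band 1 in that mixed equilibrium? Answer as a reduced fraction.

5/6

Station 2's mix q on Band 1 must make Station 1 indifferent between Band 1 and Band 3.
Station 1's payoff from Band 1: 10q + 7(1−q). From Band 3: 9q + 12(1−q).
Set equal: 1q = 5(1−q) → q = 5/6.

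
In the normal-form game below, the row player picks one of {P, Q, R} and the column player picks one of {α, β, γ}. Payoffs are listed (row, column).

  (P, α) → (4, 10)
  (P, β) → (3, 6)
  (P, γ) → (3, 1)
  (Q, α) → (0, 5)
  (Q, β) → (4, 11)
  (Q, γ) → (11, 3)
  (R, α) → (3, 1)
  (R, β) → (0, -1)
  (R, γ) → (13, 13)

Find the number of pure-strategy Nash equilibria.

3

(P, α): the row player gets 4 (best alternative 3); the column player gets 10 (best alternative 6). Neither deviates — NE.
(Q, β): the row player gets 4 (best alternative 3); the column player gets 11 (best alternative 5). Neither deviates — NE.
(R, γ): the row player gets 13 (best alternative 11); the column player gets 13 (best alternative 1). Neither deviates — NE.
(P, γ) is not a NE: the row player would switch to R (13 > 3).
No other cell survives both best-response checks, so there are 3 pure NE.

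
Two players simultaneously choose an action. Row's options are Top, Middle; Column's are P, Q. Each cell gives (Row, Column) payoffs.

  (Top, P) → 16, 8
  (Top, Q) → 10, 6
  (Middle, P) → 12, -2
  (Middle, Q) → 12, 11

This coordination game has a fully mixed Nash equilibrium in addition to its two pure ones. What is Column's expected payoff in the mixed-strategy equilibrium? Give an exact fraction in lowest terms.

Row mixes with probability p on Top, chosen so Column is indifferent: 8p + (-2)(1−p) = 6p + 11(1−p) gives p = 13/15.
Column's expected payoff is 8·13/15 + (-2)·2/15 = 20/3.

20/3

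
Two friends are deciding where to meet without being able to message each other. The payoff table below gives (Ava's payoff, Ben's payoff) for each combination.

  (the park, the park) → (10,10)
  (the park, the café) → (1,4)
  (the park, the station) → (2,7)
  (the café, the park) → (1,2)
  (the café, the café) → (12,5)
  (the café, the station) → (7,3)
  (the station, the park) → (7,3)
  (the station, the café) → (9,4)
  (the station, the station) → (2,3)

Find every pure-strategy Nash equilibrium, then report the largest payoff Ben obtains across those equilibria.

Both the park is a pure NE (Ava: 10 ≥ 7; Ben: 10 ≥ 7). Ben gets 10.
Both the café is a pure NE (Ava: 12 ≥ 9; Ben: 5 ≥ 3). Ben gets 5.
Every other cell has a profitable deviation for at least one player. Highest of {10, 5} is 10.

10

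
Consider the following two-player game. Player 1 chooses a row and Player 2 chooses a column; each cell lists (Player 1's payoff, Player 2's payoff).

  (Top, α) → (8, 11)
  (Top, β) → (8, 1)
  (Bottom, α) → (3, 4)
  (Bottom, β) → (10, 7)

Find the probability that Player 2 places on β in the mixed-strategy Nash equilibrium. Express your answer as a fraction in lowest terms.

Player 2's mix q on α must make Player 1 indifferent between Top and Bottom.
Player 1's payoff from Top: 8q + 8(1−q). From Bottom: 3q + 10(1−q).
Set equal: 5q = 2(1−q) → q = 2/7.
Probability on β is 1 − 2/7 = 5/7.

5/7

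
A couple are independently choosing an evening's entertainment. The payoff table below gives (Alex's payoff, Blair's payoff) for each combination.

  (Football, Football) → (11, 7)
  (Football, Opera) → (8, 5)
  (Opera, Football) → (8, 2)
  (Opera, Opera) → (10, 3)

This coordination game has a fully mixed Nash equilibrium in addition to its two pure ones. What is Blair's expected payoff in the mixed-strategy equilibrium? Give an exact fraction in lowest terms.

11/3

Alex mixes with probability p on Football, chosen so Blair is indifferent: 7p + 2(1−p) = 5p + 3(1−p) gives p = 1/3.
Blair's expected payoff is 7·1/3 + 2·2/3 = 11/3.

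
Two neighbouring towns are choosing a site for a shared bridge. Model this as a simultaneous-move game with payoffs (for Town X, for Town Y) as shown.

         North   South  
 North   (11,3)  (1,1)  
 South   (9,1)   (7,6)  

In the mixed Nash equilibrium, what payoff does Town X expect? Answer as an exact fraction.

17/2

Town Y mixes with probability q on North, chosen so Town X is indifferent: 11q + 1(1−q) = 9q + 7(1−q) gives q = 3/4.
Town X's expected payoff (from either row, since indifferent) is 11·3/4 + 1·1/4 = 17/2.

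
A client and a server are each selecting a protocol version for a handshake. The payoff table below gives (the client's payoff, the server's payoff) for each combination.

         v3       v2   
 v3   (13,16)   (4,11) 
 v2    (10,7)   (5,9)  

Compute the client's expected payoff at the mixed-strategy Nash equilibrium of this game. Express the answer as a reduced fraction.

The server mixes with probability q on v3, chosen so the client is indifferent: 13q + 4(1−q) = 10q + 5(1−q) gives q = 1/4.
The client's expected payoff (from either row, since indifferent) is 13·1/4 + 4·3/4 = 25/4.

25/4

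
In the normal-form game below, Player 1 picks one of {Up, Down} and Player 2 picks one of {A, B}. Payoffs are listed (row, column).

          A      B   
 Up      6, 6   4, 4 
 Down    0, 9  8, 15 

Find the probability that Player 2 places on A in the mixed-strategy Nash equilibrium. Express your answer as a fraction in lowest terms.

2/5

Player 2's mix q on A must make Player 1 indifferent between Up and Down.
Player 1's payoff from Up: 6q + 4(1−q). From Down: 0q + 8(1−q).
Set equal: 6q = 4(1−q) → q = 4/10 = 2/5.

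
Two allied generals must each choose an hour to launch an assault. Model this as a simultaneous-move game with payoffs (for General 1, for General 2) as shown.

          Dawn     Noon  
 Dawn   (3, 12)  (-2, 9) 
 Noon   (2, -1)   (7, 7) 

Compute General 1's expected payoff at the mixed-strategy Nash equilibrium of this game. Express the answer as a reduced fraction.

5/2

General 2 mixes with probability q on Dawn, chosen so General 1 is indifferent: 3q + (-2)(1−q) = 2q + 7(1−q) gives q = 9/10.
General 1's expected payoff (from either row, since indifferent) is 3·9/10 + (-2)·1/10 = 5/2.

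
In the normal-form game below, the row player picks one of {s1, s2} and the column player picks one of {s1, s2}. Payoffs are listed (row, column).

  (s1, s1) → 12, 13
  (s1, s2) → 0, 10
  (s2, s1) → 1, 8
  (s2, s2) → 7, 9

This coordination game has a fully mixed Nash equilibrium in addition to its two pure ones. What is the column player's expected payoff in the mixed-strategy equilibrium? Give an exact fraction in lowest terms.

37/4

The row player mixes with probability p on s1, chosen so the column player is indifferent: 13p + 8(1−p) = 10p + 9(1−p) gives p = 1/4.
The column player's expected payoff is 13·1/4 + 8·3/4 = 37/4.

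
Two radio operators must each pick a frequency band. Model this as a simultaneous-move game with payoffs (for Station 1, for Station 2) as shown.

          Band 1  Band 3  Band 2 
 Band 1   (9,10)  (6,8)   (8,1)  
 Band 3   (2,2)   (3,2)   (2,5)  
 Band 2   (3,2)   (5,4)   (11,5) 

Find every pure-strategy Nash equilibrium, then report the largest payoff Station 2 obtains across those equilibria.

10

Both Band 1 is a pure NE (Station 1: 9 ≥ 3; Station 2: 10 ≥ 8). Station 2 gets 10.
Both Band 2 is a pure NE (Station 1: 11 ≥ 8; Station 2: 5 ≥ 4). Station 2 gets 5.
Every other cell has a profitable deviation for at least one player. Highest of {10, 5} is 10.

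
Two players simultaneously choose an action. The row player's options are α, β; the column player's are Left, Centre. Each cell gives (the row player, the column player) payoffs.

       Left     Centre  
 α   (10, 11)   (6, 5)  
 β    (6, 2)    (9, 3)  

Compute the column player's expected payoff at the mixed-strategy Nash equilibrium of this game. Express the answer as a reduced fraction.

23/7

The row player mixes with probability p on α, chosen so the column player is indifferent: 11p + 2(1−p) = 5p + 3(1−p) gives p = 1/7.
The column player's expected payoff is 11·1/7 + 2·6/7 = 23/7.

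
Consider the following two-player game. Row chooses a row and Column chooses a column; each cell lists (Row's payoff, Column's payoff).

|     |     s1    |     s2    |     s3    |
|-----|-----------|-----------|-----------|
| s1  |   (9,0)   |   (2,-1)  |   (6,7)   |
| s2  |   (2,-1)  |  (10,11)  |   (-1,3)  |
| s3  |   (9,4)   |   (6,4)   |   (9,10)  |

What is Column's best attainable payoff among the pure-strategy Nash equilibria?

11

Both s2 is a pure NE (Row: 10 ≥ 6; Column: 11 ≥ 3). Column gets 11.
Both s3 is a pure NE (Row: 9 ≥ 6; Column: 10 ≥ 4). Column gets 10.
Every other cell has a profitable deviation for at least one player. Highest of {11, 10} is 11.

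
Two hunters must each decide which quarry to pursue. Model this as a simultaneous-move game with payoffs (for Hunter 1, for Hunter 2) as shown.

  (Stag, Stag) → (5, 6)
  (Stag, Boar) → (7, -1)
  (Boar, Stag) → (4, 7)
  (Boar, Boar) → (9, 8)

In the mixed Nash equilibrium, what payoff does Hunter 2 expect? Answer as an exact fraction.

55/8

Hunter 1 mixes with probability p on Stag, chosen so Hunter 2 is indifferent: 6p + 7(1−p) = (-1)p + 8(1−p) gives p = 1/8.
Hunter 2's expected payoff is 6·1/8 + 7·7/8 = 55/8.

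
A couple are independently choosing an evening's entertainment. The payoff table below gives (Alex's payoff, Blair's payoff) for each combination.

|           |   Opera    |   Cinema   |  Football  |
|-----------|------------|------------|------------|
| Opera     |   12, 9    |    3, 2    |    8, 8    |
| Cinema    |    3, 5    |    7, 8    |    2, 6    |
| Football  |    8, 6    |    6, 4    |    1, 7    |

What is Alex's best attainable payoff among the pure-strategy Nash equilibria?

12

Both Opera is a pure NE (Alex: 12 ≥ 8; Blair: 9 ≥ 8). Alex gets 12.
Both Cinema is a pure NE (Alex: 7 ≥ 6; Blair: 8 ≥ 6). Alex gets 7.
Every other cell has a profitable deviation for at least one player. Highest of {12, 7} is 12.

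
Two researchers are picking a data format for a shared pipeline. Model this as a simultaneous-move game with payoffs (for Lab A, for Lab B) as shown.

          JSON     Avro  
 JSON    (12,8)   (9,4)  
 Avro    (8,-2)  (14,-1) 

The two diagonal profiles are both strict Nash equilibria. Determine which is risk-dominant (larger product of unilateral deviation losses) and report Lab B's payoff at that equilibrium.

At both JSON: Lab A loses 12 − 8 = 4 by deviating; Lab B loses 8 − 4 = 4. Product = 4·4 = 16.
At both Avro: Lab A loses 14 − 9 = 5 by deviating; Lab B loses -1 − (-2) = 1. Product = 5·1 = 5.
16 > 5, so both JSON is risk-dominant. Lab B's payoff there is 8.

8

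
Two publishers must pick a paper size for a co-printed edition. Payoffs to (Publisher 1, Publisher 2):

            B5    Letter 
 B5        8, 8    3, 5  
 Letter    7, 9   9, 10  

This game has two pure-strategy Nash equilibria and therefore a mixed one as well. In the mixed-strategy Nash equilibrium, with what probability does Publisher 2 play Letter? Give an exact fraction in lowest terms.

1/7

Publisher 2's mix q on B5 must make Publisher 1 indifferent between B5 and Letter.
Publisher 1's payoff from B5: 8q + 3(1−q). From Letter: 7q + 9(1−q).
Set equal: 1q = 6(1−q) → q = 6/7.
Probability on Letter is 1 − 6/7 = 1/7.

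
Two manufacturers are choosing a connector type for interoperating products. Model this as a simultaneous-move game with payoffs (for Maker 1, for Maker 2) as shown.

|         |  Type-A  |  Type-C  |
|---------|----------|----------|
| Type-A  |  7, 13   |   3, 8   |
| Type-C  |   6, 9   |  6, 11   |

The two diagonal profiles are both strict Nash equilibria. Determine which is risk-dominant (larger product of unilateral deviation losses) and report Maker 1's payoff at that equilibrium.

6

At both Type-A: Maker 1 loses 7 − 6 = 1 by deviating; Maker 2 loses 13 − 8 = 5. Product = 1·5 = 5.
At both Type-C: Maker 1 loses 6 − 3 = 3 by deviating; Maker 2 loses 11 − 9 = 2. Product = 3·2 = 6.
6 > 5, so both Type-C is risk-dominant. Maker 1's payoff there is 6.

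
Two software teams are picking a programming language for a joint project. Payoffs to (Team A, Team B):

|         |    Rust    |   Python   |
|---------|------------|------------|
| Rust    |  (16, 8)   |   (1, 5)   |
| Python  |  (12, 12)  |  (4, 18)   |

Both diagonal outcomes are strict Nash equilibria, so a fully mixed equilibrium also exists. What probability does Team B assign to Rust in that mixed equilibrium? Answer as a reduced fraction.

Team B's mix q on Rust must make Team A indifferent between Rust and Python.
Team A's payoff from Rust: 16q + 1(1−q). From Python: 12q + 4(1−q).
Set equal: 4q = 3(1−q) → q = 3/7.

3/7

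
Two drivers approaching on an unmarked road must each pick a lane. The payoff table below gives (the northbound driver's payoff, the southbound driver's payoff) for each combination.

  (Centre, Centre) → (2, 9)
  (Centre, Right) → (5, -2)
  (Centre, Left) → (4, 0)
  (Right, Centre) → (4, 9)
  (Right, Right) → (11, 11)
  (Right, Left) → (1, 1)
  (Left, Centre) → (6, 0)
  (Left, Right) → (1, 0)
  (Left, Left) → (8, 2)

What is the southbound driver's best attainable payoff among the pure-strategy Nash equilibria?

11

Both Right is a pure NE (the northbound driver: 11 ≥ 5; the southbound driver: 11 ≥ 9). The southbound driver gets 11.
Both Left is a pure NE (the northbound driver: 8 ≥ 4; the southbound driver: 2 ≥ 0). The southbound driver gets 2.
Every other cell has a profitable deviation for at least one player. Highest of {11, 2} is 11.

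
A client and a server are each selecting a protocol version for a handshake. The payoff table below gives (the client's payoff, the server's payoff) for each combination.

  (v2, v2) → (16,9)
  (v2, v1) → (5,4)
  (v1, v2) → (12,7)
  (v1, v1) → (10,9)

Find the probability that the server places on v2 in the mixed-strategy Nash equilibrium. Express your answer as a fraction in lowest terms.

The server's mix q on v2 must make the client indifferent between v2 and v1.
The client's payoff from v2: 16q + 5(1−q). From v1: 12q + 10(1−q).
Set equal: 4q = 5(1−q) → q = 5/9.

5/9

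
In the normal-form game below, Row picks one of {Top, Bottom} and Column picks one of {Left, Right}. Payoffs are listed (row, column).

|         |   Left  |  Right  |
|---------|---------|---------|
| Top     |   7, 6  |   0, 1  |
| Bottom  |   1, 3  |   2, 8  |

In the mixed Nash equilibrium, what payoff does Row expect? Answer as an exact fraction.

Column mixes with probability q on Left, chosen so Row is indifferent: 7q + 0(1−q) = 1q + 2(1−q) gives q = 1/4.
Row's expected payoff (from either row, since indifferent) is 7·1/4 + 0·3/4 = 7/4.

7/4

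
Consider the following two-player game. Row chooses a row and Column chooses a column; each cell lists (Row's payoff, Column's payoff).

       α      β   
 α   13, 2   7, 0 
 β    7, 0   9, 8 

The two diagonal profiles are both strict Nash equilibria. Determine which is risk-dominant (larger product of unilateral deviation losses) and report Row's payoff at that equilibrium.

At both α: Row loses 13 − 7 = 6 by deviating; Column loses 2 − 0 = 2. Product = 6·2 = 12.
At both β: Row loses 9 − 7 = 2 by deviating; Column loses 8 − 0 = 8. Product = 2·8 = 16.
16 > 12, so both β is risk-dominant. Row's payoff there is 9.

9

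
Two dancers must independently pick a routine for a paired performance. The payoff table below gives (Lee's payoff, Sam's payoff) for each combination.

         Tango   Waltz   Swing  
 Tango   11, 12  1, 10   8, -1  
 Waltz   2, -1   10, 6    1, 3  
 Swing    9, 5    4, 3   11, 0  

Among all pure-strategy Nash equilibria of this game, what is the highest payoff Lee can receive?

Both Tango is a pure NE (Lee: 11 ≥ 9; Sam: 12 ≥ 10). Lee gets 11.
Both Waltz is a pure NE (Lee: 10 ≥ 4; Sam: 6 ≥ 3). Lee gets 10.
Every other cell has a profitable deviation for at least one player. Highest of {11, 10} is 11.

11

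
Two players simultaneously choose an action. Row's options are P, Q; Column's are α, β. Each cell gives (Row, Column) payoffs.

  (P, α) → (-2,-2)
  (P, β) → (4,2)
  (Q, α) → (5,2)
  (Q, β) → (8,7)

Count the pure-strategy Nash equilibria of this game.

1

(Q, β): Row gets 8 (best alternative 4); Column gets 7 (best alternative 2). Neither deviates — NE.
(P, α) is not a NE: Row would switch to Q (5 > -2).
No other cell survives both best-response checks, so there is 1 pure NE.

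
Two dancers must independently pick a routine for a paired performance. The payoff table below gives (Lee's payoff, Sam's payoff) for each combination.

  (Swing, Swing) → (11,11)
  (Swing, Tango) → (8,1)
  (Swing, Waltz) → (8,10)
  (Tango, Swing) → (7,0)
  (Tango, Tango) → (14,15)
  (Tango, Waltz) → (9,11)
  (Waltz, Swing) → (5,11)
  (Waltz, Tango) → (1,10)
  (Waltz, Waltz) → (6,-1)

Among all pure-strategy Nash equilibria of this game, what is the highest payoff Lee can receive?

14

Both Swing is a pure NE (Lee: 11 ≥ 7; Sam: 11 ≥ 10). Lee gets 11.
Both Tango is a pure NE (Lee: 14 ≥ 8; Sam: 15 ≥ 11). Lee gets 14.
Every other cell has a profitable deviation for at least one player. Highest of {11, 14} is 14.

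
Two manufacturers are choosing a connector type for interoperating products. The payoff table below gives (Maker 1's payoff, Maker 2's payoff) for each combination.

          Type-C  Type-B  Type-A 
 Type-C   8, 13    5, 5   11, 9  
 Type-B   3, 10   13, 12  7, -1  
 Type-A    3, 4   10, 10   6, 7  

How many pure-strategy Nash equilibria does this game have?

2

Both Type-C: Maker 1 gets 8 (best alternative 3); Maker 2 gets 13 (best alternative 9). Neither deviates — NE.
Both Type-B: Maker 1 gets 13 (best alternative 10); Maker 2 gets 12 (best alternative 10). Neither deviates — NE.
Both Type-A is not a NE: Maker 1 would switch to Type-C (11 > 6).
No other cell survives both best-response checks, so there are 2 pure NE.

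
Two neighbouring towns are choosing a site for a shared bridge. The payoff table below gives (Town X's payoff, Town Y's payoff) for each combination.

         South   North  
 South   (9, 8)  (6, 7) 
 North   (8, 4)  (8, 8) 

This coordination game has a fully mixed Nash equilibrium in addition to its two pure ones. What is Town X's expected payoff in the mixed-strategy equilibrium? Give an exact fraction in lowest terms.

8

Town Y mixes with probability q on South, chosen so Town X is indifferent: 9q + 6(1−q) = 8q + 8(1−q) gives q = 2/3.
Town X's expected payoff (from either row, since indifferent) is 9·2/3 + 6·1/3 = 8.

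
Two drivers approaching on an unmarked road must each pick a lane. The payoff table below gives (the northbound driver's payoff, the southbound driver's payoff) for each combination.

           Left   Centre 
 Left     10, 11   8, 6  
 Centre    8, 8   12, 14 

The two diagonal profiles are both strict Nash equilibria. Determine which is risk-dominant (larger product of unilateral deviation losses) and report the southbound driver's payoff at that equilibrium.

At both Left: the northbound driver loses 10 − 8 = 2 by deviating; the southbound driver loses 11 − 6 = 5. Product = 2·5 = 10.
At both Centre: the northbound driver loses 12 − 8 = 4 by deviating; the southbound driver loses 14 − 8 = 6. Product = 4·6 = 24.
24 > 10, so both Centre is risk-dominant. The southbound driver's payoff there is 14.

14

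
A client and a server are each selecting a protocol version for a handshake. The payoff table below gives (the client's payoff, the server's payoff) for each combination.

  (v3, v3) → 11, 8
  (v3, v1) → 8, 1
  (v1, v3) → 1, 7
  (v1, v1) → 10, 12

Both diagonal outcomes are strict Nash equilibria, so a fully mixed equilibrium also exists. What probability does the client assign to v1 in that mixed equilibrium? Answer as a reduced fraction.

7/12

The client's mix p on v3 must make the server indifferent between v3 and v1.
The server's payoff from v3: 8p + 7(1−p). From v1: 1p + 12(1−p).
Set equal: 7p = 5(1−p) → p = 5/12.
Probability on v1 is 1 − 5/12 = 7/12.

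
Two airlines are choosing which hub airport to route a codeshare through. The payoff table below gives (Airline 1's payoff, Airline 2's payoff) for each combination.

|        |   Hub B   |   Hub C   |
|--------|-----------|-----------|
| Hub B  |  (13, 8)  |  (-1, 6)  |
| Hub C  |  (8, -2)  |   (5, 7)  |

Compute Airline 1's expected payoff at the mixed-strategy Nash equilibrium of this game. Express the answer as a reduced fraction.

Airline 2 mixes with probability q on Hub B, chosen so Airline 1 is indifferent: 13q + (-1)(1−q) = 8q + 5(1−q) gives q = 6/11.
Airline 1's expected payoff (from either row, since indifferent) is 13·6/11 + (-1)·5/11 = 73/11.

73/11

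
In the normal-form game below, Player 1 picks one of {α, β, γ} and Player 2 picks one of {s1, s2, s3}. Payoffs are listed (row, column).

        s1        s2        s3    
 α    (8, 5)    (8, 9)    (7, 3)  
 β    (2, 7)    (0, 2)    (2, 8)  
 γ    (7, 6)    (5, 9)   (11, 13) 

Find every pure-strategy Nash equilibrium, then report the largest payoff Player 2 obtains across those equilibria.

(α, s2) is a pure NE (Player 1: 8 ≥ 5; Player 2: 9 ≥ 5). Player 2 gets 9.
(γ, s3) is a pure NE (Player 1: 11 ≥ 7; Player 2: 13 ≥ 9). Player 2 gets 13.
Every other cell has a profitable deviation for at least one player. Highest of {9, 13} is 13.

13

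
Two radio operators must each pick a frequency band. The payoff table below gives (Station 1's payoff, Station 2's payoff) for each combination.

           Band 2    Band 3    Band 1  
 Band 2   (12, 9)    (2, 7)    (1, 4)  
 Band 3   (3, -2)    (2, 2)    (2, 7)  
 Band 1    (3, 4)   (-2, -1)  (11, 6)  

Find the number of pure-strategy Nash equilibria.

Both Band 2: Station 1 gets 12 (best alternative 3); Station 2 gets 9 (best alternative 7). Neither deviates — NE.
Both Band 1: Station 1 gets 11 (best alternative 2); Station 2 gets 6 (best alternative 4). Neither deviates — NE.
Both Band 3 is not a NE: Station 2 would switch to Band 1 (7 > 2).
No other cell survives both best-response checks, so there are 2 pure NE.

2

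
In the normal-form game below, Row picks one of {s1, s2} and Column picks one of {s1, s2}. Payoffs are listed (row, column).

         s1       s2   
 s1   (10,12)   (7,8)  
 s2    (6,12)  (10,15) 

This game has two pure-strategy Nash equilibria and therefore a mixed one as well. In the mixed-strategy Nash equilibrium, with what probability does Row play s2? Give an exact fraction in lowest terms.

4/7

Row's mix p on s1 must make Column indifferent between s1 and s2.
Column's payoff from s1: 12p + 12(1−p). From s2: 8p + 15(1−p).
Set equal: 4p = 3(1−p) → p = 3/7.
Probability on s2 is 1 − 3/7 = 4/7.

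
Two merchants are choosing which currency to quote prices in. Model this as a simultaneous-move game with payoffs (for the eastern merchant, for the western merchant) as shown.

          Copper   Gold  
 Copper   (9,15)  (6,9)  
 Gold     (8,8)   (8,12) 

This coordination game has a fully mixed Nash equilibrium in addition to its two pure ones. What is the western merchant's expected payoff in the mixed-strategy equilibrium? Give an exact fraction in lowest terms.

54/5

The eastern merchant mixes with probability p on Copper, chosen so the western merchant is indifferent: 15p + 8(1−p) = 9p + 12(1−p) gives p = 2/5.
The western merchant's expected payoff is 15·2/5 + 8·3/5 = 54/5.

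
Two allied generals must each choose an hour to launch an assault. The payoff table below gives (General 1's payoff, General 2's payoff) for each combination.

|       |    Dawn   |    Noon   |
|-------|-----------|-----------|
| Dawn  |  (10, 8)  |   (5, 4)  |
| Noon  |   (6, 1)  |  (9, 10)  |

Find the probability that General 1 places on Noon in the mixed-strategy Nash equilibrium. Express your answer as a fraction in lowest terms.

General 1's mix p on Dawn must make General 2 indifferent between Dawn and Noon.
General 2's payoff from Dawn: 8p + 1(1−p). From Noon: 4p + 10(1−p).
Set equal: 4p = 9(1−p) → p = 9/13.
Probability on Noon is 1 − 9/13 = 4/13.

4/13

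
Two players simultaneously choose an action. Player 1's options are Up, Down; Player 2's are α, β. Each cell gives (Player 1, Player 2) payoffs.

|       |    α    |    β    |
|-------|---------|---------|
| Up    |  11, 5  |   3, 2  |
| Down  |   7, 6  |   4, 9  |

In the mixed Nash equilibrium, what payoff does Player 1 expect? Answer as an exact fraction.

23/5

Player 2 mixes with probability q on α, chosen so Player 1 is indifferent: 11q + 3(1−q) = 7q + 4(1−q) gives q = 1/5.
Player 1's expected payoff (from either row, since indifferent) is 11·1/5 + 3·4/5 = 23/5.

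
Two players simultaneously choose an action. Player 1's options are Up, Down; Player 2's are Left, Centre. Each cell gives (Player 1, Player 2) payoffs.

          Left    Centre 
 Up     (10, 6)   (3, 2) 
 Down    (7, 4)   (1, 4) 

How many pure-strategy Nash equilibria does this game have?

(Up, Left): Player 1 gets 10 (best alternative 7); Player 2 gets 6 (best alternative 2). Neither deviates — NE.
(Down, Centre) is not a NE: Player 1 would switch to Up (3 > 1).
No other cell survives both best-response checks, so there is 1 pure NE.

1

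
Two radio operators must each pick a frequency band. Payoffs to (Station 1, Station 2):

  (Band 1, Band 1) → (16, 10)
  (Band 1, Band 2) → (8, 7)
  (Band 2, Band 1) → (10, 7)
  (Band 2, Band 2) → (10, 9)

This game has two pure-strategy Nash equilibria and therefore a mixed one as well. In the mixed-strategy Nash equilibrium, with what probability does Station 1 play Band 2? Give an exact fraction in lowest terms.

Station 1's mix p on Band 1 must make Station 2 indifferent between Band 1 and Band 2.
Station 2's payoff from Band 1: 10p + 7(1−p). From Band 2: 7p + 9(1−p).
Set equal: 3p = 2(1−p) → p = 2/5.
Probability on Band 2 is 1 − 2/5 = 3/5.

3/5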